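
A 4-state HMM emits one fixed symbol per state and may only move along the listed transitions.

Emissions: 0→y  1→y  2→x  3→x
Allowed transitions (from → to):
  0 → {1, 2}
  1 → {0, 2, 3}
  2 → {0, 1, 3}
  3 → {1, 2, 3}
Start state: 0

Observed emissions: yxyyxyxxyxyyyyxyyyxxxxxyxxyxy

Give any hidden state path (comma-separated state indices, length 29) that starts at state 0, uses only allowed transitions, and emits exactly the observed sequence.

0,2,1,0,2,1,3,2,0,2,0,1,0,1,2,1,0,1,3,3,3,3,3,1,2,3,1,2,1

  t0 'y' -> {0,1}, take 0 (start)
  t1 'x' -> {2,3}, take 2 (0->2 ok)
  t2 'y' -> {0,1}, take 1 (2->1 ok)
  t3 'y' -> {0,1}, take 0 (1->0 ok)
  t4 'x' -> {2,3}, take 2 (0->2 ok)
  t5 'y' -> {0,1}, take 1 (2->1 ok)
  t6 'x' -> {2,3}, take 3 (1->3 ok)
  t7 'x' -> {2,3}, take 2 (3->2 ok)
  t8 'y' -> {0,1}, take 0 (2->0 ok)
  t9 'x' -> {2,3}, take 2 (0->2 ok)
  t10 'y' -> {0,1}, take 0 (2->0 ok)
  t11 'y' -> {0,1}, take 1 (0->1 ok)
  t12 'y' -> {0,1}, take 0 (1->0 ok)
  t13 'y' -> {0,1}, take 1 (0->1 ok)
  t14 'x' -> {2,3}, take 2 (1->2 ok)
  t15 'y' -> {0,1}, take 1 (2->1 ok)
  t16 'y' -> {0,1}, take 0 (1->0 ok)
  t17 'y' -> {0,1}, take 1 (0->1 ok)
  t18 'x' -> {2,3}, take 3 (1->3 ok)
  t19 'x' -> {2,3}, take 3 (3->3 ok)
  t20 'x' -> {2,3}, take 3 (3->3 ok)
  t21 'x' -> {2,3}, take 3 (3->3 ok)
  t22 'x' -> {2,3}, take 3 (3->3 ok)
  t23 'y' -> {0,1}, take 1 (3->1 ok)
  t24 'x' -> {2,3}, take 2 (1->2 ok)
  t25 'x' -> {2,3}, take 3 (2->3 ok)
  t26 'y' -> {0,1}, take 1 (3->1 ok)
  t27 'x' -> {2,3}, take 2 (1->2 ok)
  t28 'y' -> {0,1}, take 1 (2->1 ok)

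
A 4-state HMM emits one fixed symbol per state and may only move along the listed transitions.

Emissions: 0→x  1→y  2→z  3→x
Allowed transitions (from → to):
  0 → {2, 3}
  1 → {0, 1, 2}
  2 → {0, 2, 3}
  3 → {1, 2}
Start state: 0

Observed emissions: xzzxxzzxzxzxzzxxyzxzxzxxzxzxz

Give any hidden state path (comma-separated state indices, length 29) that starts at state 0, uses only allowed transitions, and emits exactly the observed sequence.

0,2,2,0,3,2,2,3,2,3,2,0,2,2,0,3,1,2,0,2,0,2,0,3,2,3,2,3,2

  pos 0: x in {0,3}, choose 0; start
  pos 1: z in {2}, choose 2; 0->2 ok
  pos 2: z in {2}, choose 2; 2->2 ok
  pos 3: x in {0,3}, choose 0; 2->0 ok
  pos 4: x in {0,3}, choose 3; 0->3 ok
  pos 5: z in {2}, choose 2; 3->2 ok
  pos 6: z in {2}, choose 2; 2->2 ok
  pos 7: x in {0,3}, choose 3; 2->3 ok
  pos 8: z in {2}, choose 2; 3->2 ok
  pos 9: x in {0,3}, choose 3; 2->3 ok
  pos 10: z in {2}, choose 2; 3->2 ok
  pos 11: x in {0,3}, choose 0; 2->0 ok
  pos 12: z in {2}, choose 2; 0->2 ok
  pos 13: z in {2}, choose 2; 2->2 ok
  pos 14: x in {0,3}, choose 0; 2->0 ok
  pos 15: x in {0,3}, choose 3; 0->3 ok
  pos 16: y in {1}, choose 1; 3->1 ok
  pos 17: z in {2}, choose 2; 1->2 ok
  pos 18: x in {0,3}, choose 0; 2->0 ok
  pos 19: z in {2}, choose 2; 0->2 ok
  pos 20: x in {0,3}, choose 0; 2->0 ok
  pos 21: z in {2}, choose 2; 0->2 ok
  pos 22: x in {0,3}, choose 0; 2->0 ok
  pos 23: x in {0,3}, choose 3; 0->3 ok
  pos 24: z in {2}, choose 2; 3->2 ok
  pos 25: x in {0,3}, choose 3; 2->3 ok
  pos 26: z in {2}, choose 2; 3->2 ok
  pos 27: x in {0,3}, choose 3; 2->3 ok
  pos 28: z in {2}, choose 2; 3->2 ok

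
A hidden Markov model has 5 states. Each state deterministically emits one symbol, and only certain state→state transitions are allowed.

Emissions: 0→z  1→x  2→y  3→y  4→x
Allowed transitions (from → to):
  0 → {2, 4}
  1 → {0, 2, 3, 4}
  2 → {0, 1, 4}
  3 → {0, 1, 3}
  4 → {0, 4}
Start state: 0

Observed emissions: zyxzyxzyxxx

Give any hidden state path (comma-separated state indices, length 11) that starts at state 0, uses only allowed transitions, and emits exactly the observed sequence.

0,2,4,0,2,4,0,2,1,4,4

  t0 'z' -> {0}, take 0 (start)
  t1 'y' -> {2,3}, take 2 (0->2 ok)
  t2 'x' -> {1,4}, take 4 (2->4 ok)
  t3 'z' -> {0}, take 0 (4->0 ok)
  t4 'y' -> {2,3}, take 2 (0->2 ok)
  t5 'x' -> {1,4}, take 4 (2->4 ok)
  t6 'z' -> {0}, take 0 (4->0 ok)
  t7 'y' -> {2,3}, take 2 (0->2 ok)
  t8 'x' -> {1,4}, take 1 (2->1 ok)
  t9 'x' -> {1,4}, take 4 (1->4 ok)
  t10 'x' -> {1,4}, take 4 (4->4 ok)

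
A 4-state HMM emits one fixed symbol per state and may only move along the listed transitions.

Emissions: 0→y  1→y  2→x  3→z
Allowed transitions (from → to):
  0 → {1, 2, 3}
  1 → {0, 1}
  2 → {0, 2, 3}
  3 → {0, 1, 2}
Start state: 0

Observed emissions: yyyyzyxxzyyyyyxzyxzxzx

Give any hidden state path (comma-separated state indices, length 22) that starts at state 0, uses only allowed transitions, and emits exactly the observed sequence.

0,1,1,0,3,0,2,2,3,0,1,1,1,0,2,3,0,2,3,2,3,2

  [0] y  {0,1}  => 0  start
  [1] y  {0,1}  => 1  0->1 ok
  [2] y  {0,1}  => 1  1->1 ok
  [3] y  {0,1}  => 0  1->0 ok
  [4] z  {3}  => 3  0->3 ok
  [5] y  {0,1}  => 0  3->0 ok
  [6] x  {2}  => 2  0->2 ok
  [7] x  {2}  => 2  2->2 ok
  [8] z  {3}  => 3  2->3 ok
  [9] y  {0,1}  => 0  3->0 ok
  [10] y  {0,1}  => 1  0->1 ok
  [11] y  {0,1}  => 1  1->1 ok
  [12] y  {0,1}  => 1  1->1 ok
  [13] y  {0,1}  => 0  1->0 ok
  [14] x  {2}  => 2  0->2 ok
  [15] z  {3}  => 3  2->3 ok
  [16] y  {0,1}  => 0  3->0 ok
  [17] x  {2}  => 2  0->2 ok
  [18] z  {3}  => 3  2->3 ok
  [19] x  {2}  => 2  3->2 ok
  [20] z  {3}  => 3  2->3 ok
  [21] x  {2}  => 2  3->2 ok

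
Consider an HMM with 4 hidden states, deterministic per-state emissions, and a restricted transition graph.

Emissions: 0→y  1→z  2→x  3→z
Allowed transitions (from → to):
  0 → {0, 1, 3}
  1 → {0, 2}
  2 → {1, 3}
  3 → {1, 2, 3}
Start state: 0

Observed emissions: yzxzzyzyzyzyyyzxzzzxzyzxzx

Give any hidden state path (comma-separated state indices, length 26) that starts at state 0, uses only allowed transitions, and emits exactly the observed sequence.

0,3,2,3,1,0,1,0,1,0,1,0,0,0,1,2,3,3,1,2,1,0,1,2,3,2

  pos 0: y in {0}, choose 0; start
  pos 1: z in {1,3}, choose 3; 0->3 ok
  pos 2: x in {2}, choose 2; 3->2 ok
  pos 3: z in {1,3}, choose 3; 2->3 ok
  pos 4: z in {1,3}, choose 1; 3->1 ok
  pos 5: y in {0}, choose 0; 1->0 ok
  pos 6: z in {1,3}, choose 1; 0->1 ok
  pos 7: y in {0}, choose 0; 1->0 ok
  pos 8: z in {1,3}, choose 1; 0->1 ok
  pos 9: y in {0}, choose 0; 1->0 ok
  pos 10: z in {1,3}, choose 1; 0->1 ok
  pos 11: y in {0}, choose 0; 1->0 ok
  pos 12: y in {0}, choose 0; 0->0 ok
  pos 13: y in {0}, choose 0; 0->0 ok
  pos 14: z in {1,3}, choose 1; 0->1 ok
  pos 15: x in {2}, choose 2; 1->2 ok
  pos 16: z in {1,3}, choose 3; 2->3 ok
  pos 17: z in {1,3}, choose 3; 3->3 ok
  pos 18: z in {1,3}, choose 1; 3->1 ok
  pos 19: x in {2}, choose 2; 1->2 ok
  pos 20: z in {1,3}, choose 1; 2->1 ok
  pos 21: y in {0}, choose 0; 1->0 ok
  pos 22: z in {1,3}, choose 1; 0->1 ok
  pos 23: x in {2}, choose 2; 1->2 ok
  pos 24: z in {1,3}, choose 3; 2->3 ok
  pos 25: x in {2}, choose 2; 3->2 ok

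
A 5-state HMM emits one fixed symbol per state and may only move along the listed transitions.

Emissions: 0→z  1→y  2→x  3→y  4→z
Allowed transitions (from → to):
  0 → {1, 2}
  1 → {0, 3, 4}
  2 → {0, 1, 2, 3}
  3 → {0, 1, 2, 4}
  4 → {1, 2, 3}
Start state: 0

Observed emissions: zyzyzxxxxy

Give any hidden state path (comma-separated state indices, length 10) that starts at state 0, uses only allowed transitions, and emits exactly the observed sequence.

  pos 0: z in {0,4}, choose 0; start
  pos 1: y in {1,3}, choose 1; 0->1 ok
  pos 2: z in {0,4}, choose 4; 1->4 ok
  pos 3: y in {1,3}, choose 1; 4->1 ok
  pos 4: z in {0,4}, choose 0; 1->0 ok
  pos 5: x in {2}, choose 2; 0->2 ok
  pos 6: x in {2}, choose 2; 2->2 ok
  pos 7: x in {2}, choose 2; 2->2 ok
  pos 8: x in {2}, choose 2; 2->2 ok
  pos 9: y in {1,3}, choose 3; 2->3 ok

0,1,4,1,0,2,2,2,2,3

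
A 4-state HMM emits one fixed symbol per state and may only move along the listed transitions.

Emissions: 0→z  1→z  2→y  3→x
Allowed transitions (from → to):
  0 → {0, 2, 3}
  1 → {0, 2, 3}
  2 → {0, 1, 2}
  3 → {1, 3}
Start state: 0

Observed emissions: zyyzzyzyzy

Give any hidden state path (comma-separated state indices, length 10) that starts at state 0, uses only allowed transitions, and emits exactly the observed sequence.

0,2,2,1,0,2,0,2,0,2

  0: obs=z cand={0,1} pick 0 [start]
  1: obs=y cand={2} pick 2 [0->2 ok]
  2: obs=y cand={2} pick 2 [2->2 ok]
  3: obs=z cand={0,1} pick 1 [2->1 ok]
  4: obs=z cand={0,1} pick 0 [1->0 ok]
  5: obs=y cand={2} pick 2 [0->2 ok]
  6: obs=z cand={0,1} pick 0 [2->0 ok]
  7: obs=y cand={2} pick 2 [0->2 ok]
  8: obs=z cand={0,1} pick 0 [2->0 ok]
  9: obs=y cand={2} pick 2 [0->2 ok]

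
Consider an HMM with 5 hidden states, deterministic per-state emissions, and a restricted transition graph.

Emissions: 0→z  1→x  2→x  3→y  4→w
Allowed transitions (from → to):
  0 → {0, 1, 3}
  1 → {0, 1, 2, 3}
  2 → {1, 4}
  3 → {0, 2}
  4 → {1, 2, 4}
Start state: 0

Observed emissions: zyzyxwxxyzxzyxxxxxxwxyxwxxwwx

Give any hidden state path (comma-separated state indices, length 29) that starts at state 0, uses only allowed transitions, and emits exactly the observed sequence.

0,3,0,3,2,4,1,1,3,0,1,0,3,2,1,1,1,1,2,4,1,3,2,4,1,2,4,4,1

  pos 0: z in {0}, choose 0; start
  pos 1: y in {3}, choose 3; 0->3 ok
  pos 2: z in {0}, choose 0; 3->0 ok
  pos 3: y in {3}, choose 3; 0->3 ok
  pos 4: x in {1,2}, choose 2; 3->2 ok
  pos 5: w in {4}, choose 4; 2->4 ok
  pos 6: x in {1,2}, choose 1; 4->1 ok
  pos 7: x in {1,2}, choose 1; 1->1 ok
  pos 8: y in {3}, choose 3; 1->3 ok
  pos 9: z in {0}, choose 0; 3->0 ok
  pos 10: x in {1,2}, choose 1; 0->1 ok
  pos 11: z in {0}, choose 0; 1->0 ok
  pos 12: y in {3}, choose 3; 0->3 ok
  pos 13: x in {1,2}, choose 2; 3->2 ok
  pos 14: x in {1,2}, choose 1; 2->1 ok
  pos 15: x in {1,2}, choose 1; 1->1 ok
  pos 16: x in {1,2}, choose 1; 1->1 ok
  pos 17: x in {1,2}, choose 1; 1->1 ok
  pos 18: x in {1,2}, choose 2; 1->2 ok
  pos 19: w in {4}, choose 4; 2->4 ok
  pos 20: x in {1,2}, choose 1; 4->1 ok
  pos 21: y in {3}, choose 3; 1->3 ok
  pos 22: x in {1,2}, choose 2; 3->2 ok
  pos 23: w in {4}, choose 4; 2->4 ok
  pos 24: x in {1,2}, choose 1; 4->1 ok
  pos 25: x in {1,2}, choose 2; 1->2 ok
  pos 26: w in {4}, choose 4; 2->4 ok
  pos 27: w in {4}, choose 4; 4->4 ok
  pos 28: x in {1,2}, choose 1; 4->1 ok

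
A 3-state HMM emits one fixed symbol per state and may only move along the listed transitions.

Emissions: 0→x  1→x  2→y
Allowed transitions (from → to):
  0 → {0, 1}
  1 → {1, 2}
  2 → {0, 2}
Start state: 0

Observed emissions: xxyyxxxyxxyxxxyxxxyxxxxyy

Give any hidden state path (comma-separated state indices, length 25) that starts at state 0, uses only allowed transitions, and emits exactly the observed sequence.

0,1,2,2,0,1,1,2,0,1,2,0,0,1,2,0,1,1,2,0,0,0,1,2,2

  [0] x  {0,1}  => 0  start
  [1] x  {0,1}  => 1  0->1 ok
  [2] y  {2}  => 2  1->2 ok
  [3] y  {2}  => 2  2->2 ok
  [4] x  {0,1}  => 0  2->0 ok
  [5] x  {0,1}  => 1  0->1 ok
  [6] x  {0,1}  => 1  1->1 ok
  [7] y  {2}  => 2  1->2 ok
  [8] x  {0,1}  => 0  2->0 ok
  [9] x  {0,1}  => 1  0->1 ok
  [10] y  {2}  => 2  1->2 ok
  [11] x  {0,1}  => 0  2->0 ok
  [12] x  {0,1}  => 0  0->0 ok
  [13] x  {0,1}  => 1  0->1 ok
  [14] y  {2}  => 2  1->2 ok
  [15] x  {0,1}  => 0  2->0 ok
  [16] x  {0,1}  => 1  0->1 ok
  [17] x  {0,1}  => 1  1->1 ok
  [18] y  {2}  => 2  1->2 ok
  [19] x  {0,1}  => 0  2->0 ok
  [20] x  {0,1}  => 0  0->0 ok
  [21] x  {0,1}  => 0  0->0 ok
  [22] x  {0,1}  => 1  0->1 ok
  [23] y  {2}  => 2  1->2 ok
  [24] y  {2}  => 2  2->2 ok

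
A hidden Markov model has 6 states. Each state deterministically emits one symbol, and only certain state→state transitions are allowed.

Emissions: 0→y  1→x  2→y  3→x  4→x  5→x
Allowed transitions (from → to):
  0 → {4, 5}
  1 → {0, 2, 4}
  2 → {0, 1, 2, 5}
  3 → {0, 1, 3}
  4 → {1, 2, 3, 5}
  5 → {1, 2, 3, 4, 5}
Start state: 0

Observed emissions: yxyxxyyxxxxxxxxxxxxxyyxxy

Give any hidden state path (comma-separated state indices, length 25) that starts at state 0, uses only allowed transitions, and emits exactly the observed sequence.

  t0 'y' -> {0,2}, take 0 (start)
  t1 'x' -> {1,3,4,5}, take 5 (0->5 ok)
  t2 'y' -> {0,2}, take 2 (5->2 ok)
  t3 'x' -> {1,3,4,5}, take 1 (2->1 ok)
  t4 'x' -> {1,3,4,5}, take 4 (1->4 ok)
  t5 'y' -> {0,2}, take 2 (4->2 ok)
  t6 'y' -> {0,2}, take 2 (2->2 ok)
  t7 'x' -> {1,3,4,5}, take 5 (2->5 ok)
  t8 'x' -> {1,3,4,5}, take 3 (5->3 ok)
  t9 'x' -> {1,3,4,5}, take 1 (3->1 ok)
  t10 'x' -> {1,3,4,5}, take 4 (1->4 ok)
  t11 'x' -> {1,3,4,5}, take 1 (4->1 ok)
  t12 'x' -> {1,3,4,5}, take 4 (1->4 ok)
  t13 'x' -> {1,3,4,5}, take 1 (4->1 ok)
  t14 'x' -> {1,3,4,5}, take 4 (1->4 ok)
  t15 'x' -> {1,3,4,5}, take 1 (4->1 ok)
  t16 'x' -> {1,3,4,5}, take 4 (1->4 ok)
  t17 'x' -> {1,3,4,5}, take 5 (4->5 ok)
  t18 'x' -> {1,3,4,5}, take 1 (5->1 ok)
  t19 'x' -> {1,3,4,5}, take 4 (1->4 ok)
  t20 'y' -> {0,2}, take 2 (4->2 ok)
  t21 'y' -> {0,2}, take 2 (2->2 ok)
  t22 'x' -> {1,3,4,5}, take 1 (2->1 ok)
  t23 'x' -> {1,3,4,5}, take 4 (1->4 ok)
  t24 'y' -> {0,2}, take 2 (4->2 ok)

0,5,2,1,4,2,2,5,3,1,4,1,4,1,4,1,4,5,1,4,2,2,1,4,2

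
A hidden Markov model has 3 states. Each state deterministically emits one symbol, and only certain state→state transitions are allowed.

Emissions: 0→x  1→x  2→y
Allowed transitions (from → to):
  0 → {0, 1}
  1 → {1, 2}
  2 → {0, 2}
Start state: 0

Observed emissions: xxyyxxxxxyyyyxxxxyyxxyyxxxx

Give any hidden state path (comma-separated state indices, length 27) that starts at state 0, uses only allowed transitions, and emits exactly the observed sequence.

0,1,2,2,0,0,0,0,1,2,2,2,2,0,0,1,1,2,2,0,1,2,2,0,0,0,0

  [0] x  {0,1}  => 0  start
  [1] x  {0,1}  => 1  0->1 ok
  [2] y  {2}  => 2  1->2 ok
  [3] y  {2}  => 2  2->2 ok
  [4] x  {0,1}  => 0  2->0 ok
  [5] x  {0,1}  => 0  0->0 ok
  [6] x  {0,1}  => 0  0->0 ok
  [7] x  {0,1}  => 0  0->0 ok
  [8] x  {0,1}  => 1  0->1 ok
  [9] y  {2}  => 2  1->2 ok
  [10] y  {2}  => 2  2->2 ok
  [11] y  {2}  => 2  2->2 ok
  [12] y  {2}  => 2  2->2 ok
  [13] x  {0,1}  => 0  2->0 ok
  [14] x  {0,1}  => 0  0->0 ok
  [15] x  {0,1}  => 1  0->1 ok
  [16] x  {0,1}  => 1  1->1 ok
  [17] y  {2}  => 2  1->2 ok
  [18] y  {2}  => 2  2->2 ok
  [19] x  {0,1}  => 0  2->0 ok
  [20] x  {0,1}  => 1  0->1 ok
  [21] y  {2}  => 2  1->2 ok
  [22] y  {2}  => 2  2->2 ok
  [23] x  {0,1}  => 0  2->0 ok
  [24] x  {0,1}  => 0  0->0 ok
  [25] x  {0,1}  => 0  0->0 ok
  [26] x  {0,1}  => 0  0->0 ok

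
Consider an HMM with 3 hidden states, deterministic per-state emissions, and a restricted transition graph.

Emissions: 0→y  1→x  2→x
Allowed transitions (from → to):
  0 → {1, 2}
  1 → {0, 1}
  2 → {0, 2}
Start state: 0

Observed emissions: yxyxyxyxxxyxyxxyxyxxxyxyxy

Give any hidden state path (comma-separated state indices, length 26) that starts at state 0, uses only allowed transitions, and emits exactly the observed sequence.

  t0 'y' -> {0}, take 0 (start)
  t1 'x' -> {1,2}, take 2 (0->2 ok)
  t2 'y' -> {0}, take 0 (2->0 ok)
  t3 'x' -> {1,2}, take 1 (0->1 ok)
  t4 'y' -> {0}, take 0 (1->0 ok)
  t5 'x' -> {1,2}, take 1 (0->1 ok)
  t6 'y' -> {0}, take 0 (1->0 ok)
  t7 'x' -> {1,2}, take 1 (0->1 ok)
  t8 'x' -> {1,2}, take 1 (1->1 ok)
  t9 'x' -> {1,2}, take 1 (1->1 ok)
  t10 'y' -> {0}, take 0 (1->0 ok)
  t11 'x' -> {1,2}, take 2 (0->2 ok)
  t12 'y' -> {0}, take 0 (2->0 ok)
  t13 'x' -> {1,2}, take 2 (0->2 ok)
  t14 'x' -> {1,2}, take 2 (2->2 ok)
  t15 'y' -> {0}, take 0 (2->0 ok)
  t16 'x' -> {1,2}, take 2 (0->2 ok)
  t17 'y' -> {0}, take 0 (2->0 ok)
  t18 'x' -> {1,2}, take 2 (0->2 ok)
  t19 'x' -> {1,2}, take 2 (2->2 ok)
  t20 'x' -> {1,2}, take 2 (2->2 ok)
  t21 'y' -> {0}, take 0 (2->0 ok)
  t22 'x' -> {1,2}, take 1 (0->1 ok)
  t23 'y' -> {0}, take 0 (1->0 ok)
  t24 'x' -> {1,2}, take 2 (0->2 ok)
  t25 'y' -> {0}, take 0 (2->0 ok)

0,2,0,1,0,1,0,1,1,1,0,2,0,2,2,0,2,0,2,2,2,0,1,0,2,0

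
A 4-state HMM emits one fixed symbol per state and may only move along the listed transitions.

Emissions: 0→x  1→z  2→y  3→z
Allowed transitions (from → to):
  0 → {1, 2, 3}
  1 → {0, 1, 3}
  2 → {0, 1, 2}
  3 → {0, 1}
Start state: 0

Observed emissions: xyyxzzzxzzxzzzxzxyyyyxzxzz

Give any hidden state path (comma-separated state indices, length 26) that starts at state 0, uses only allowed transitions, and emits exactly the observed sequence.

  0: obs=x cand={0} pick 0 [start]
  1: obs=y cand={2} pick 2 [0->2 ok]
  2: obs=y cand={2} pick 2 [2->2 ok]
  3: obs=x cand={0} pick 0 [2->0 ok]
  4: obs=z cand={1,3} pick 1 [0->1 ok]
  5: obs=z cand={1,3} pick 1 [1->1 ok]
  6: obs=z cand={1,3} pick 3 [1->3 ok]
  7: obs=x cand={0} pick 0 [3->0 ok]
  8: obs=z cand={1,3} pick 3 [0->3 ok]
  9: obs=z cand={1,3} pick 1 [3->1 ok]
  10: obs=x cand={0} pick 0 [1->0 ok]
  11: obs=z cand={1,3} pick 1 [0->1 ok]
  12: obs=z cand={1,3} pick 1 [1->1 ok]
  13: obs=z cand={1,3} pick 3 [1->3 ok]
  14: obs=x cand={0} pick 0 [3->0 ok]
  15: obs=z cand={1,3} pick 1 [0->1 ok]
  16: obs=x cand={0} pick 0 [1->0 ok]
  17: obs=y cand={2} pick 2 [0->2 ok]
  18: obs=y cand={2} pick 2 [2->2 ok]
  19: obs=y cand={2} pick 2 [2->2 ok]
  20: obs=y cand={2} pick 2 [2->2 ok]
  21: obs=x cand={0} pick 0 [2->0 ok]
  22: obs=z cand={1,3} pick 1 [0->1 ok]
  23: obs=x cand={0} pick 0 [1->0 ok]
  24: obs=z cand={1,3} pick 1 [0->1 ok]
  25: obs=z cand={1,3} pick 3 [1->3 ok]

0,2,2,0,1,1,3,0,3,1,0,1,1,3,0,1,0,2,2,2,2,0,1,0,1,3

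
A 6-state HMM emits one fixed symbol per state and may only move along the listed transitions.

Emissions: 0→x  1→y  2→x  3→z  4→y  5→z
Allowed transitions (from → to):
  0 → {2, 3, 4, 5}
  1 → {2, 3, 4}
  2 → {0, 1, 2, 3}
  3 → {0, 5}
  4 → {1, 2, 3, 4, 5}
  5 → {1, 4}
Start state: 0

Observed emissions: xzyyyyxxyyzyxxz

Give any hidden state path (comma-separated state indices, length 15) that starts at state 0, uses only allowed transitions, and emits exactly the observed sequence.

  0: obs=x cand={0,2} pick 0 [start]
  1: obs=z cand={3,5} pick 5 [0->5 ok]
  2: obs=y cand={1,4} pick 4 [5->4 ok]
  3: obs=y cand={1,4} pick 1 [4->1 ok]
  4: obs=y cand={1,4} pick 4 [1->4 ok]
  5: obs=y cand={1,4} pick 1 [4->1 ok]
  6: obs=x cand={0,2} pick 2 [1->2 ok]
  7: obs=x cand={0,2} pick 0 [2->0 ok]
  8: obs=y cand={1,4} pick 4 [0->4 ok]
  9: obs=y cand={1,4} pick 4 [4->4 ok]
  10: obs=z cand={3,5} pick 5 [4->5 ok]
  11: obs=y cand={1,4} pick 1 [5->1 ok]
  12: obs=x cand={0,2} pick 2 [1->2 ok]
  13: obs=x cand={0,2} pick 0 [2->0 ok]
  14: obs=z cand={3,5} pick 5 [0->5 ok]

0,5,4,1,4,1,2,0,4,4,5,1,2,0,5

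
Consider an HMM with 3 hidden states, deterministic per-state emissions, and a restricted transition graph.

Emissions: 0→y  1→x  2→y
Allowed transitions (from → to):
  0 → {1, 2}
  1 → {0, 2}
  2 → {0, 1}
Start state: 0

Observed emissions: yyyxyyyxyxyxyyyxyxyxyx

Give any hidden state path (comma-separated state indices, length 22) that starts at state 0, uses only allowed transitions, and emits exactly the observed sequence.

0,2,0,1,0,2,0,1,2,1,2,1,2,0,2,1,2,1,0,1,2,1

  t0 'y' -> {0,2}, take 0 (start)
  t1 'y' -> {0,2}, take 2 (0->2 ok)
  t2 'y' -> {0,2}, take 0 (2->0 ok)
  t3 'x' -> {1}, take 1 (0->1 ok)
  t4 'y' -> {0,2}, take 0 (1->0 ok)
  t5 'y' -> {0,2}, take 2 (0->2 ok)
  t6 'y' -> {0,2}, take 0 (2->0 ok)
  t7 'x' -> {1}, take 1 (0->1 ok)
  t8 'y' -> {0,2}, take 2 (1->2 ok)
  t9 'x' -> {1}, take 1 (2->1 ok)
  t10 'y' -> {0,2}, take 2 (1->2 ok)
  t11 'x' -> {1}, take 1 (2->1 ok)
  t12 'y' -> {0,2}, take 2 (1->2 ok)
  t13 'y' -> {0,2}, take 0 (2->0 ok)
  t14 'y' -> {0,2}, take 2 (0->2 ok)
  t15 'x' -> {1}, take 1 (2->1 ok)
  t16 'y' -> {0,2}, take 2 (1->2 ok)
  t17 'x' -> {1}, take 1 (2->1 ok)
  t18 'y' -> {0,2}, take 0 (1->0 ok)
  t19 'x' -> {1}, take 1 (0->1 ok)
  t20 'y' -> {0,2}, take 2 (1->2 ok)
  t21 'x' -> {1}, take 1 (2->1 ok)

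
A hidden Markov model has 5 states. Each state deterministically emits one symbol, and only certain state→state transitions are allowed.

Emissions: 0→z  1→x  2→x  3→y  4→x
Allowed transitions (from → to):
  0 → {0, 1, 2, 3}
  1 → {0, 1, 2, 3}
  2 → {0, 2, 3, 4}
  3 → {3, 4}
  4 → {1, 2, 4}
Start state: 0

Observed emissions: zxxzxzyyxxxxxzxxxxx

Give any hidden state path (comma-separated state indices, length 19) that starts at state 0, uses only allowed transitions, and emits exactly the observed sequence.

  t0 'z' -> {0}, take 0 (start)
  t1 'x' -> {1,2,4}, take 2 (0->2 ok)
  t2 'x' -> {1,2,4}, take 2 (2->2 ok)
  t3 'z' -> {0}, take 0 (2->0 ok)
  t4 'x' -> {1,2,4}, take 1 (0->1 ok)
  t5 'z' -> {0}, take 0 (1->0 ok)
  t6 'y' -> {3}, take 3 (0->3 ok)
  t7 'y' -> {3}, take 3 (3->3 ok)
  t8 'x' -> {1,2,4}, take 4 (3->4 ok)
  t9 'x' -> {1,2,4}, take 2 (4->2 ok)
  t10 'x' -> {1,2,4}, take 2 (2->2 ok)
  t11 'x' -> {1,2,4}, take 2 (2->2 ok)
  t12 'x' -> {1,2,4}, take 2 (2->2 ok)
  t13 'z' -> {0}, take 0 (2->0 ok)
  t14 'x' -> {1,2,4}, take 2 (0->2 ok)
  t15 'x' -> {1,2,4}, take 4 (2->4 ok)
  t16 'x' -> {1,2,4}, take 4 (4->4 ok)
  t17 'x' -> {1,2,4}, take 4 (4->4 ok)
  t18 'x' -> {1,2,4}, take 1 (4->1 ok)

0,2,2,0,1,0,3,3,4,2,2,2,2,0,2,4,4,4,1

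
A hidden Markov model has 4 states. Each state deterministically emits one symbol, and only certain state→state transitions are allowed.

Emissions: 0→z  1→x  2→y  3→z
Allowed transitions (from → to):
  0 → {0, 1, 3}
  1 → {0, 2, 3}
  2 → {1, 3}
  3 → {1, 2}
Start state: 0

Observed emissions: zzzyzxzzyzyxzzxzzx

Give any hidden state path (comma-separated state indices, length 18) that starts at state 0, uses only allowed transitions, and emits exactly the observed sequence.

0,0,3,2,3,1,0,3,2,3,2,1,0,0,1,0,3,1

  [0] z  {0,3}  => 0  start
  [1] z  {0,3}  => 0  0->0 ok
  [2] z  {0,3}  => 3  0->3 ok
  [3] y  {2}  => 2  3->2 ok
  [4] z  {0,3}  => 3  2->3 ok
  [5] x  {1}  => 1  3->1 ok
  [6] z  {0,3}  => 0  1->0 ok
  [7] z  {0,3}  => 3  0->3 ok
  [8] y  {2}  => 2  3->2 ok
  [9] z  {0,3}  => 3  2->3 ok
  [10] y  {2}  => 2  3->2 ok
  [11] x  {1}  => 1  2->1 ok
  [12] z  {0,3}  => 0  1->0 ok
  [13] z  {0,3}  => 0  0->0 ok
  [14] x  {1}  => 1  0->1 ok
  [15] z  {0,3}  => 0  1->0 ok
  [16] z  {0,3}  => 3  0->3 ok
  [17] x  {1}  => 1  3->1 ok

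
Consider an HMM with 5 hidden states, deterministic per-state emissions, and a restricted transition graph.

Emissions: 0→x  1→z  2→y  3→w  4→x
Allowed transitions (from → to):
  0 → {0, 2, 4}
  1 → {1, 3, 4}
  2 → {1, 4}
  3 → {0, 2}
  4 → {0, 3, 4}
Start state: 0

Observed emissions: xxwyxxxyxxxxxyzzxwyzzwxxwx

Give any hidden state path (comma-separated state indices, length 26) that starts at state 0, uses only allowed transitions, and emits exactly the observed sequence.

  t0 'x' -> {0,4}, take 0 (start)
  t1 'x' -> {0,4}, take 4 (0->4 ok)
  t2 'w' -> {3}, take 3 (4->3 ok)
  t3 'y' -> {2}, take 2 (3->2 ok)
  t4 'x' -> {0,4}, take 4 (2->4 ok)
  t5 'x' -> {0,4}, take 0 (4->0 ok)
  t6 'x' -> {0,4}, take 0 (0->0 ok)
  t7 'y' -> {2}, take 2 (0->2 ok)
  t8 'x' -> {0,4}, take 4 (2->4 ok)
  t9 'x' -> {0,4}, take 4 (4->4 ok)
  t10 'x' -> {0,4}, take 4 (4->4 ok)
  t11 'x' -> {0,4}, take 0 (4->0 ok)
  t12 'x' -> {0,4}, take 0 (0->0 ok)
  t13 'y' -> {2}, take 2 (0->2 ok)
  t14 'z' -> {1}, take 1 (2->1 ok)
  t15 'z' -> {1}, take 1 (1->1 ok)
  t16 'x' -> {0,4}, take 4 (1->4 ok)
  t17 'w' -> {3}, take 3 (4->3 ok)
  t18 'y' -> {2}, take 2 (3->2 ok)
  t19 'z' -> {1}, take 1 (2->1 ok)
  t20 'z' -> {1}, take 1 (1->1 ok)
  t21 'w' -> {3}, take 3 (1->3 ok)
  t22 'x' -> {0,4}, take 0 (3->0 ok)
  t23 'x' -> {0,4}, take 4 (0->4 ok)
  t24 'w' -> {3}, take 3 (4->3 ok)
  t25 'x' -> {0,4}, take 0 (3->0 ok)

0,4,3,2,4,0,0,2,4,4,4,0,0,2,1,1,4,3,2,1,1,3,0,4,3,0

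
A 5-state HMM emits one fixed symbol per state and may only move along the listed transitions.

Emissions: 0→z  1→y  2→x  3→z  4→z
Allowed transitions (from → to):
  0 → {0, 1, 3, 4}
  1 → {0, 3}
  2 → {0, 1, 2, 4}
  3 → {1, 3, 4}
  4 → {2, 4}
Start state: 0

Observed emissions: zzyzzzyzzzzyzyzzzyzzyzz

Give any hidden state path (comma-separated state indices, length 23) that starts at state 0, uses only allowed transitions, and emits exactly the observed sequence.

0,3,1,0,0,0,1,0,0,3,3,1,0,1,0,0,0,1,3,3,1,0,4

  0: obs=z cand={0,3,4} pick 0 [start]
  1: obs=z cand={0,3,4} pick 3 [0->3 ok]
  2: obs=y cand={1} pick 1 [3->1 ok]
  3: obs=z cand={0,3,4} pick 0 [1->0 ok]
  4: obs=z cand={0,3,4} pick 0 [0->0 ok]
  5: obs=z cand={0,3,4} pick 0 [0->0 ok]
  6: obs=y cand={1} pick 1 [0->1 ok]
  7: obs=z cand={0,3,4} pick 0 [1->0 ok]
  8: obs=z cand={0,3,4} pick 0 [0->0 ok]
  9: obs=z cand={0,3,4} pick 3 [0->3 ok]
  10: obs=z cand={0,3,4} pick 3 [3->3 ok]
  11: obs=y cand={1} pick 1 [3->1 ok]
  12: obs=z cand={0,3,4} pick 0 [1->0 ok]
  13: obs=y cand={1} pick 1 [0->1 ok]
  14: obs=z cand={0,3,4} pick 0 [1->0 ok]
  15: obs=z cand={0,3,4} pick 0 [0->0 ok]
  16: obs=z cand={0,3,4} pick 0 [0->0 ok]
  17: obs=y cand={1} pick 1 [0->1 ok]
  18: obs=z cand={0,3,4} pick 3 [1->3 ok]
  19: obs=z cand={0,3,4} pick 3 [3->3 ok]
  20: obs=y cand={1} pick 1 [3->1 ok]
  21: obs=z cand={0,3,4} pick 0 [1->0 ok]
  22: obs=z cand={0,3,4} pick 4 [0->4 ok]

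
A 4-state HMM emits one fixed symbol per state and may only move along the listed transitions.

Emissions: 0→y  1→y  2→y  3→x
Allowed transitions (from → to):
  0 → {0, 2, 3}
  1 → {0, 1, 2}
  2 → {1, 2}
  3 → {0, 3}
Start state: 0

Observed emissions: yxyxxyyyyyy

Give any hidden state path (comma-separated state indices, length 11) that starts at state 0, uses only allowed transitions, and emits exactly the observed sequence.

  t0 'y' -> {0,1,2}, take 0 (start)
  t1 'x' -> {3}, take 3 (0->3 ok)
  t2 'y' -> {0,1,2}, take 0 (3->0 ok)
  t3 'x' -> {3}, take 3 (0->3 ok)
  t4 'x' -> {3}, take 3 (3->3 ok)
  t5 'y' -> {0,1,2}, take 0 (3->0 ok)
  t6 'y' -> {0,1,2}, take 2 (0->2 ok)
  t7 'y' -> {0,1,2}, take 2 (2->2 ok)
  t8 'y' -> {0,1,2}, take 2 (2->2 ok)
  t9 'y' -> {0,1,2}, take 2 (2->2 ok)
  t10 'y' -> {0,1,2}, take 2 (2->2 ok)

0,3,0,3,3,0,2,2,2,2,2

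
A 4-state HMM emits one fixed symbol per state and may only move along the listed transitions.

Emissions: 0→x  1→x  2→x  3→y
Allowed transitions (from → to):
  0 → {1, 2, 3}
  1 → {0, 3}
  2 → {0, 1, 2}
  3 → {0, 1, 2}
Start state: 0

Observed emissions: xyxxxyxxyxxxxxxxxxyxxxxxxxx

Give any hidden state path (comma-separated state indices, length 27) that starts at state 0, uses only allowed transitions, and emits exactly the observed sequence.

  [0] x  {0,1,2}  => 0  start
  [1] y  {3}  => 3  0->3 ok
  [2] x  {0,1,2}  => 2  3->2 ok
  [3] x  {0,1,2}  => 1  2->1 ok
  [4] x  {0,1,2}  => 0  1->0 ok
  [5] y  {3}  => 3  0->3 ok
  [6] x  {0,1,2}  => 0  3->0 ok
  [7] x  {0,1,2}  => 1  0->1 ok
  [8] y  {3}  => 3  1->3 ok
  [9] x  {0,1,2}  => 2  3->2 ok
  [10] x  {0,1,2}  => 1  2->1 ok
  [11] x  {0,1,2}  => 0  1->0 ok
  [12] x  {0,1,2}  => 2  0->2 ok
  [13] x  {0,1,2}  => 0  2->0 ok
  [14] x  {0,1,2}  => 1  0->1 ok
  [15] x  {0,1,2}  => 0  1->0 ok
  [16] x  {0,1,2}  => 2  0->2 ok
  [17] x  {0,1,2}  => 1  2->1 ok
  [18] y  {3}  => 3  1->3 ok
  [19] x  {0,1,2}  => 0  3->0 ok
  [20] x  {0,1,2}  => 2  0->2 ok
  [21] x  {0,1,2}  => 0  2->0 ok
  [22] x  {0,1,2}  => 2  0->2 ok
  [23] x  {0,1,2}  => 0  2->0 ok
  [24] x  {0,1,2}  => 2  0->2 ok
  [25] x  {0,1,2}  => 1  2->1 ok
  [26] x  {0,1,2}  => 0  1->0 ok

0,3,2,1,0,3,0,1,3,2,1,0,2,0,1,0,2,1,3,0,2,0,2,0,2,1,0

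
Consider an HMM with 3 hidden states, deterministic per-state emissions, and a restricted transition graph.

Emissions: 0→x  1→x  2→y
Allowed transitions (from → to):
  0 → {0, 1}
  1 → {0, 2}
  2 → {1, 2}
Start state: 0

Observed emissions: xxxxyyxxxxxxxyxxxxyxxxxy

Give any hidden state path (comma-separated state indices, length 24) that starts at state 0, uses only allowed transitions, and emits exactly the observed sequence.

0,0,0,1,2,2,1,0,0,1,0,0,1,2,1,0,0,1,2,1,0,0,1,2

  [0] x  {0,1}  => 0  start
  [1] x  {0,1}  => 0  0->0 ok
  [2] x  {0,1}  => 0  0->0 ok
  [3] x  {0,1}  => 1  0->1 ok
  [4] y  {2}  => 2  1->2 ok
  [5] y  {2}  => 2  2->2 ok
  [6] x  {0,1}  => 1  2->1 ok
  [7] x  {0,1}  => 0  1->0 ok
  [8] x  {0,1}  => 0  0->0 ok
  [9] x  {0,1}  => 1  0->1 ok
  [10] x  {0,1}  => 0  1->0 ok
  [11] x  {0,1}  => 0  0->0 ok
  [12] x  {0,1}  => 1  0->1 ok
  [13] y  {2}  => 2  1->2 ok
  [14] x  {0,1}  => 1  2->1 ok
  [15] x  {0,1}  => 0  1->0 ok
  [16] x  {0,1}  => 0  0->0 ok
  [17] x  {0,1}  => 1  0->1 ok
  [18] y  {2}  => 2  1->2 ok
  [19] x  {0,1}  => 1  2->1 ok
  [20] x  {0,1}  => 0  1->0 ok
  [21] x  {0,1}  => 0  0->0 ok
  [22] x  {0,1}  => 1  0->1 ok
  [23] y  {2}  => 2  1->2 ok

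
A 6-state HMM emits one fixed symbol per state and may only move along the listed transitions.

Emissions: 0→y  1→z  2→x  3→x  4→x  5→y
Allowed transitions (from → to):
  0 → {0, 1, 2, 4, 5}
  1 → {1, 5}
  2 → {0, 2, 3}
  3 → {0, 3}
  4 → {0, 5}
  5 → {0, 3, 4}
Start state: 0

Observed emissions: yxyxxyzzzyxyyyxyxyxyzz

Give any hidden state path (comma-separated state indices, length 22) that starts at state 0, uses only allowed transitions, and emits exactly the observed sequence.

  0: obs=y cand={0,5} pick 0 [start]
  1: obs=x cand={2,3,4} pick 4 [0->4 ok]
  2: obs=y cand={0,5} pick 5 [4->5 ok]
  3: obs=x cand={2,3,4} pick 3 [5->3 ok]
  4: obs=x cand={2,3,4} pick 3 [3->3 ok]
  5: obs=y cand={0,5} pick 0 [3->0 ok]
  6: obs=z cand={1} pick 1 [0->1 ok]
  7: obs=z cand={1} pick 1 [1->1 ok]
  8: obs=z cand={1} pick 1 [1->1 ok]
  9: obs=y cand={0,5} pick 5 [1->5 ok]
  10: obs=x cand={2,3,4} pick 3 [5->3 ok]
  11: obs=y cand={0,5} pick 0 [3->0 ok]
  12: obs=y cand={0,5} pick 0 [0->0 ok]
  13: obs=y cand={0,5} pick 5 [0->5 ok]
  14: obs=x cand={2,3,4} pick 4 [5->4 ok]
  15: obs=y cand={0,5} pick 0 [4->0 ok]
  16: obs=x cand={2,3,4} pick 4 [0->4 ok]
  17: obs=y cand={0,5} pick 5 [4->5 ok]
  18: obs=x cand={2,3,4} pick 4 [5->4 ok]
  19: obs=y cand={0,5} pick 0 [4->0 ok]
  20: obs=z cand={1} pick 1 [0->1 ok]
  21: obs=z cand={1} pick 1 [1->1 ok]

0,4,5,3,3,0,1,1,1,5,3,0,0,5,4,0,4,5,4,0,1,1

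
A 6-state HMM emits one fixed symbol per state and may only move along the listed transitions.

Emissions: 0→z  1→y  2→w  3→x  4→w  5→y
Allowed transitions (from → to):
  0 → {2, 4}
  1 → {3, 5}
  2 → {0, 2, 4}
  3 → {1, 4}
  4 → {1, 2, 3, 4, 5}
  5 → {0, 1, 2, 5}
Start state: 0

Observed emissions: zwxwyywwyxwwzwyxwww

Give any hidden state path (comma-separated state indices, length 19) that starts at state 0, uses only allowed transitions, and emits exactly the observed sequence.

  pos 0: z in {0}, choose 0; start
  pos 1: w in {2,4}, choose 4; 0->4 ok
  pos 2: x in {3}, choose 3; 4->3 ok
  pos 3: w in {2,4}, choose 4; 3->4 ok
  pos 4: y in {1,5}, choose 1; 4->1 ok
  pos 5: y in {1,5}, choose 5; 1->5 ok
  pos 6: w in {2,4}, choose 2; 5->2 ok
  pos 7: w in {2,4}, choose 4; 2->4 ok
  pos 8: y in {1,5}, choose 1; 4->1 ok
  pos 9: x in {3}, choose 3; 1->3 ok
  pos 10: w in {2,4}, choose 4; 3->4 ok
  pos 11: w in {2,4}, choose 2; 4->2 ok
  pos 12: z in {0}, choose 0; 2->0 ok
  pos 13: w in {2,4}, choose 4; 0->4 ok
  pos 14: y in {1,5}, choose 1; 4->1 ok
  pos 15: x in {3}, choose 3; 1->3 ok
  pos 16: w in {2,4}, choose 4; 3->4 ok
  pos 17: w in {2,4}, choose 2; 4->2 ok
  pos 18: w in {2,4}, choose 2; 2->2 ok

0,4,3,4,1,5,2,4,1,3,4,2,0,4,1,3,4,2,2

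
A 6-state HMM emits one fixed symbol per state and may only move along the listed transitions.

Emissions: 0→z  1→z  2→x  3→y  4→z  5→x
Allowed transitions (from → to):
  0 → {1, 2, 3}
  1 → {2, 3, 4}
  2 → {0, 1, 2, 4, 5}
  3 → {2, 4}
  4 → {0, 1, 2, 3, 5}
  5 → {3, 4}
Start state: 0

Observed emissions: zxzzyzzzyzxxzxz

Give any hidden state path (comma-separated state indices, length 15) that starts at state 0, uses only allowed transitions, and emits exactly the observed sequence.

  t0 'z' -> {0,1,4}, take 0 (start)
  t1 'x' -> {2,5}, take 2 (0->2 ok)
  t2 'z' -> {0,1,4}, take 0 (2->0 ok)
  t3 'z' -> {0,1,4}, take 1 (0->1 ok)
  t4 'y' -> {3}, take 3 (1->3 ok)
  t5 'z' -> {0,1,4}, take 4 (3->4 ok)
  t6 'z' -> {0,1,4}, take 0 (4->0 ok)
  t7 'z' -> {0,1,4}, take 1 (0->1 ok)
  t8 'y' -> {3}, take 3 (1->3 ok)
  t9 'z' -> {0,1,4}, take 4 (3->4 ok)
  t10 'x' -> {2,5}, take 2 (4->2 ok)
  t11 'x' -> {2,5}, take 5 (2->5 ok)
  t12 'z' -> {0,1,4}, take 4 (5->4 ok)
  t13 'x' -> {2,5}, take 5 (4->5 ok)
  t14 'z' -> {0,1,4}, take 4 (5->4 ok)

0,2,0,1,3,4,0,1,3,4,2,5,4,5,4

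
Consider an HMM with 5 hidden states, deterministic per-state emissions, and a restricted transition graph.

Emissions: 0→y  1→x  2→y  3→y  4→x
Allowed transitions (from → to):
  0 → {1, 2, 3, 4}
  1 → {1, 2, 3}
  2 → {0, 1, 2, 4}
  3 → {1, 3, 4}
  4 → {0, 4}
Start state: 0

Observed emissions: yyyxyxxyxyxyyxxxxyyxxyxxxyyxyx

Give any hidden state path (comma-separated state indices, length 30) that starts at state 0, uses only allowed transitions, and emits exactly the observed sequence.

  t0 'y' -> {0,2,3}, take 0 (start)
  t1 'y' -> {0,2,3}, take 2 (0->2 ok)
  t2 'y' -> {0,2,3}, take 0 (2->0 ok)
  t3 'x' -> {1,4}, take 1 (0->1 ok)
  t4 'y' -> {0,2,3}, take 3 (1->3 ok)
  t5 'x' -> {1,4}, take 4 (3->4 ok)
  t6 'x' -> {1,4}, take 4 (4->4 ok)
  t7 'y' -> {0,2,3}, take 0 (4->0 ok)
  t8 'x' -> {1,4}, take 1 (0->1 ok)
  t9 'y' -> {0,2,3}, take 3 (1->3 ok)
  t10 'x' -> {1,4}, take 1 (3->1 ok)
  t11 'y' -> {0,2,3}, take 3 (1->3 ok)
  t12 'y' -> {0,2,3}, take 3 (3->3 ok)
  t13 'x' -> {1,4}, take 4 (3->4 ok)
  t14 'x' -> {1,4}, take 4 (4->4 ok)
  t15 'x' -> {1,4}, take 4 (4->4 ok)
  t16 'x' -> {1,4}, take 4 (4->4 ok)
  t17 'y' -> {0,2,3}, take 0 (4->0 ok)
  t18 'y' -> {0,2,3}, take 2 (0->2 ok)
  t19 'x' -> {1,4}, take 1 (2->1 ok)
  t20 'x' -> {1,4}, take 1 (1->1 ok)
  t21 'y' -> {0,2,3}, take 3 (1->3 ok)
  t22 'x' -> {1,4}, take 4 (3->4 ok)
  t23 'x' -> {1,4}, take 4 (4->4 ok)
  t24 'x' -> {1,4}, take 4 (4->4 ok)
  t25 'y' -> {0,2,3}, take 0 (4->0 ok)
  t26 'y' -> {0,2,3}, take 2 (0->2 ok)
  t27 'x' -> {1,4}, take 1 (2->1 ok)
  t28 'y' -> {0,2,3}, take 2 (1->2 ok)
  t29 'x' -> {1,4}, take 1 (2->1 ok)

0,2,0,1,3,4,4,0,1,3,1,3,3,4,4,4,4,0,2,1,1,3,4,4,4,0,2,1,2,1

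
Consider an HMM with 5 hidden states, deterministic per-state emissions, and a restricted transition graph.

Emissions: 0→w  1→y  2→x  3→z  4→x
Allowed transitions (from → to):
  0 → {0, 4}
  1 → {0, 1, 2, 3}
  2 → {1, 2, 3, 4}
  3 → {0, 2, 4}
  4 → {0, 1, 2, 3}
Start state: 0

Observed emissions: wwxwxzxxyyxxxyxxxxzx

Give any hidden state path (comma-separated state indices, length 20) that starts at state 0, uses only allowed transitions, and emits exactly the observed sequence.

0,0,4,0,4,3,4,2,1,1,2,2,4,1,2,2,2,4,3,4

  t0 'w' -> {0}, take 0 (start)
  t1 'w' -> {0}, take 0 (0->0 ok)
  t2 'x' -> {2,4}, take 4 (0->4 ok)
  t3 'w' -> {0}, take 0 (4->0 ok)
  t4 'x' -> {2,4}, take 4 (0->4 ok)
  t5 'z' -> {3}, take 3 (4->3 ok)
  t6 'x' -> {2,4}, take 4 (3->4 ok)
  t7 'x' -> {2,4}, take 2 (4->2 ok)
  t8 'y' -> {1}, take 1 (2->1 ok)
  t9 'y' -> {1}, take 1 (1->1 ok)
  t10 'x' -> {2,4}, take 2 (1->2 ok)
  t11 'x' -> {2,4}, take 2 (2->2 ok)
  t12 'x' -> {2,4}, take 4 (2->4 ok)
  t13 'y' -> {1}, take 1 (4->1 ok)
  t14 'x' -> {2,4}, take 2 (1->2 ok)
  t15 'x' -> {2,4}, take 2 (2->2 ok)
  t16 'x' -> {2,4}, take 2 (2->2 ok)
  t17 'x' -> {2,4}, take 4 (2->4 ok)
  t18 'z' -> {3}, take 3 (4->3 ok)
  t19 'x' -> {2,4}, take 4 (3->4 ok)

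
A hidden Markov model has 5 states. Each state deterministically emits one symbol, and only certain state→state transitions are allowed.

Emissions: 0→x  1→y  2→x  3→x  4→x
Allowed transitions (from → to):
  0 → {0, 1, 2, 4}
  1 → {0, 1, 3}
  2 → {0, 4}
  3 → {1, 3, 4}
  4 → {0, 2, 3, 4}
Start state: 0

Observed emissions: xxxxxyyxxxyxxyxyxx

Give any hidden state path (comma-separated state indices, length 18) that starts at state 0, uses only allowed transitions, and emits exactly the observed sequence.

  t0 'x' -> {0,2,3,4}, take 0 (start)
  t1 'x' -> {0,2,3,4}, take 2 (0->2 ok)
  t2 'x' -> {0,2,3,4}, take 4 (2->4 ok)
  t3 'x' -> {0,2,3,4}, take 4 (4->4 ok)
  t4 'x' -> {0,2,3,4}, take 3 (4->3 ok)
  t5 'y' -> {1}, take 1 (3->1 ok)
  t6 'y' -> {1}, take 1 (1->1 ok)
  t7 'x' -> {0,2,3,4}, take 0 (1->0 ok)
  t8 'x' -> {0,2,3,4}, take 4 (0->4 ok)
  t9 'x' -> {0,2,3,4}, take 3 (4->3 ok)
  t10 'y' -> {1}, take 1 (3->1 ok)
  t11 'x' -> {0,2,3,4}, take 3 (1->3 ok)
  t12 'x' -> {0,2,3,4}, take 3 (3->3 ok)
  t13 'y' -> {1}, take 1 (3->1 ok)
  t14 'x' -> {0,2,3,4}, take 3 (1->3 ok)
  t15 'y' -> {1}, take 1 (3->1 ok)
  t16 'x' -> {0,2,3,4}, take 0 (1->0 ok)
  t17 'x' -> {0,2,3,4}, take 4 (0->4 ok)

0,2,4,4,3,1,1,0,4,3,1,3,3,1,3,1,0,4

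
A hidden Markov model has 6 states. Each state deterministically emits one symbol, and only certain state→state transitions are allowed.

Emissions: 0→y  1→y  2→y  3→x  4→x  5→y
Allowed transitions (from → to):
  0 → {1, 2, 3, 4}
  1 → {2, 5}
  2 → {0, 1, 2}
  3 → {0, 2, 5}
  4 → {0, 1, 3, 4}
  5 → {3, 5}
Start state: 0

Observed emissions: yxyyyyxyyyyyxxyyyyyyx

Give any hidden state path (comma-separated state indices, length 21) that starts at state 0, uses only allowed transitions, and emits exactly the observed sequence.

  0: obs=y cand={0,1,2,5} pick 0 [start]
  1: obs=x cand={3,4} pick 3 [0->3 ok]
  2: obs=y cand={0,1,2,5} pick 2 [3->2 ok]
  3: obs=y cand={0,1,2,5} pick 1 [2->1 ok]
  4: obs=y cand={0,1,2,5} pick 2 [1->2 ok]
  5: obs=y cand={0,1,2,5} pick 0 [2->0 ok]
  6: obs=x cand={3,4} pick 4 [0->4 ok]
  7: obs=y cand={0,1,2,5} pick 1 [4->1 ok]
  8: obs=y cand={0,1,2,5} pick 2 [1->2 ok]
  9: obs=y cand={0,1,2,5} pick 2 [2->2 ok]
  10: obs=y cand={0,1,2,5} pick 2 [2->2 ok]
  11: obs=y cand={0,1,2,5} pick 0 [2->0 ok]
  12: obs=x cand={3,4} pick 4 [0->4 ok]
  13: obs=x cand={3,4} pick 3 [4->3 ok]
  14: obs=y cand={0,1,2,5} pick 2 [3->2 ok]
  15: obs=y cand={0,1,2,5} pick 2 [2->2 ok]
  16: obs=y cand={0,1,2,5} pick 0 [2->0 ok]
  17: obs=y cand={0,1,2,5} pick 2 [0->2 ok]
  18: obs=y cand={0,1,2,5} pick 1 [2->1 ok]
  19: obs=y cand={0,1,2,5} pick 5 [1->5 ok]
  20: obs=x cand={3,4} pick 3 [5->3 ok]

0,3,2,1,2,0,4,1,2,2,2,0,4,3,2,2,0,2,1,5,3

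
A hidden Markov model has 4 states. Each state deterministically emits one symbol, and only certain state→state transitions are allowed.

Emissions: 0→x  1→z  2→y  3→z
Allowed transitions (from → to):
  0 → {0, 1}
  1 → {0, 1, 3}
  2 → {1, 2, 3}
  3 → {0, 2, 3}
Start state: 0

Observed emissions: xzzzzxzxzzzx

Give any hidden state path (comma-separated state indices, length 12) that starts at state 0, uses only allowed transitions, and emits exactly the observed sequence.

0,1,1,1,3,0,1,0,1,3,3,0

  t0 'x' -> {0}, take 0 (start)
  t1 'z' -> {1,3}, take 1 (0->1 ok)
  t2 'z' -> {1,3}, take 1 (1->1 ok)
  t3 'z' -> {1,3}, take 1 (1->1 ok)
  t4 'z' -> {1,3}, take 3 (1->3 ok)
  t5 'x' -> {0}, take 0 (3->0 ok)
  t6 'z' -> {1,3}, take 1 (0->1 ok)
  t7 'x' -> {0}, take 0 (1->0 ok)
  t8 'z' -> {1,3}, take 1 (0->1 ok)
  t9 'z' -> {1,3}, take 3 (1->3 ok)
  t10 'z' -> {1,3}, take 3 (3->3 ok)
  t11 'x' -> {0}, take 0 (3->0 ok)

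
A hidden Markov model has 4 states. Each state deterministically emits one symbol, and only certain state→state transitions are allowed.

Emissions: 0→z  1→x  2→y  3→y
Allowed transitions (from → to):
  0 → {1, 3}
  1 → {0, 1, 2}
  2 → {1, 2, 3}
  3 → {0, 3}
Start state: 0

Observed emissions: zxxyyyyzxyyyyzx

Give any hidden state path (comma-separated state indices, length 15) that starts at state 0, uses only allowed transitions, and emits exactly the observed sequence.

  pos 0: z in {0}, choose 0; start
  pos 1: x in {1}, choose 1; 0->1 ok
  pos 2: x in {1}, choose 1; 1->1 ok
  pos 3: y in {2,3}, choose 2; 1->2 ok
  pos 4: y in {2,3}, choose 2; 2->2 ok
  pos 5: y in {2,3}, choose 2; 2->2 ok
  pos 6: y in {2,3}, choose 3; 2->3 ok
  pos 7: z in {0}, choose 0; 3->0 ok
  pos 8: x in {1}, choose 1; 0->1 ok
  pos 9: y in {2,3}, choose 2; 1->2 ok
  pos 10: y in {2,3}, choose 2; 2->2 ok
  pos 11: y in {2,3}, choose 2; 2->2 ok
  pos 12: y in {2,3}, choose 3; 2->3 ok
  pos 13: z in {0}, choose 0; 3->0 ok
  pos 14: x in {1}, choose 1; 0->1 ok

0,1,1,2,2,2,3,0,1,2,2,2,3,0,1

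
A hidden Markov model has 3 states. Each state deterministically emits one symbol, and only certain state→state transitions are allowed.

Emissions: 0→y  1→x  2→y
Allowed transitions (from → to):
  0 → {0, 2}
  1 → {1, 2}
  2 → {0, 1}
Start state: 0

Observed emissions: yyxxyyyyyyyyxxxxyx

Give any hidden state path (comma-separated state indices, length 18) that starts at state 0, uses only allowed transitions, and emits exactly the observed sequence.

  pos 0: y in {0,2}, choose 0; start
  pos 1: y in {0,2}, choose 2; 0->2 ok
  pos 2: x in {1}, choose 1; 2->1 ok
  pos 3: x in {1}, choose 1; 1->1 ok
  pos 4: y in {0,2}, choose 2; 1->2 ok
  pos 5: y in {0,2}, choose 0; 2->0 ok
  pos 6: y in {0,2}, choose 0; 0->0 ok
  pos 7: y in {0,2}, choose 0; 0->0 ok
  pos 8: y in {0,2}, choose 0; 0->0 ok
  pos 9: y in {0,2}, choose 2; 0->2 ok
  pos 10: y in {0,2}, choose 0; 2->0 ok
  pos 11: y in {0,2}, choose 2; 0->2 ok
  pos 12: x in {1}, choose 1; 2->1 ok
  pos 13: x in {1}, choose 1; 1->1 ok
  pos 14: x in {1}, choose 1; 1->1 ok
  pos 15: x in {1}, choose 1; 1->1 ok
  pos 16: y in {0,2}, choose 2; 1->2 ok
  pos 17: x in {1}, choose 1; 2->1 ok

0,2,1,1,2,0,0,0,0,2,0,2,1,1,1,1,2,1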